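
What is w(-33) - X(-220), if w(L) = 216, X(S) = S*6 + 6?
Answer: 1530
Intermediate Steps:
X(S) = 6 + 6*S (X(S) = 6*S + 6 = 6 + 6*S)
w(-33) - X(-220) = 216 - (6 + 6*(-220)) = 216 - (6 - 1320) = 216 - 1*(-1314) = 216 + 1314 = 1530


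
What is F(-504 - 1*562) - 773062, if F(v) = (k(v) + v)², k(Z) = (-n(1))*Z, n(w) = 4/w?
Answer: 9454142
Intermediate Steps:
k(Z) = -4*Z (k(Z) = (-4/1)*Z = (-4)*Z = (-1*4)*Z = -4*Z)
F(v) = 9*v² (F(v) = (-4*v + v)² = (-3*v)² = 9*v²)
F(-504 - 1*562) - 773062 = 9*(-504 - 1*562)² - 773062 = 9*(-504 - 562)² - 773062 = 9*(-1066)² - 773062 = 9*1136356 - 773062 = 10227204 - 773062 = 9454142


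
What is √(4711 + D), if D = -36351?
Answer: 2*I*√7910 ≈ 177.88*I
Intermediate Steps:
√(4711 + D) = √(4711 - 36351) = √(-31640) = 2*I*√7910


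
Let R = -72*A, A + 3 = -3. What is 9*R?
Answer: 3888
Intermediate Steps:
A = -6 (A = -3 - 3 = -6)
R = 432 (R = -72*(-6) = 432)
9*R = 9*432 = 3888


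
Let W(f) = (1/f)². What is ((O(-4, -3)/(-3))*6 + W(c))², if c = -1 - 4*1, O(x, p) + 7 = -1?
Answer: 160801/625 ≈ 257.28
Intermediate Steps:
O(x, p) = -8 (O(x, p) = -7 - 1 = -8)
c = -5 (c = -1 - 4 = -5)
W(f) = f⁻²
((O(-4, -3)/(-3))*6 + W(c))² = ((-8/(-3))*6 + (-5)⁻²)² = (-⅓*(-8)*6 + 1/25)² = ((8/3)*6 + 1/25)² = (16 + 1/25)² = (401/25)² = 160801/625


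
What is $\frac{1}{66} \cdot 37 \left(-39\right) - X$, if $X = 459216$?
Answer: $- \frac{10103233}{22} \approx -4.5924 \cdot 10^{5}$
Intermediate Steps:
$\frac{1}{66} \cdot 37 \left(-39\right) - X = \frac{1}{66} \cdot 37 \left(-39\right) - 459216 = \frac{37}{66} \left(-39\right) - 459216 = - \frac{481}{22} - 459216 = - \frac{10103233}{22}$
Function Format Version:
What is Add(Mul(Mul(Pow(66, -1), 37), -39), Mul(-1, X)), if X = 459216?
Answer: Rational(-10103233, 22) ≈ -4.5924e+5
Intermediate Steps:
Add(Mul(Mul(Pow(66, -1), 37), -39), Mul(-1, X)) = Add(Mul(Mul(Pow(66, -1), 37), -39), Mul(-1, 459216)) = Add(Mul(Mul(Rational(1, 66), 37), -39), -459216) = Add(Mul(Rational(37, 66), -39), -459216) = Add(Rational(-481, 22), -459216) = Rational(-10103233, 22)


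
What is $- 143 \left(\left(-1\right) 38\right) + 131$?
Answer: $5565$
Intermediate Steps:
$- 143 \left(\left(-1\right) 38\right) + 131 = \left(-143\right) \left(-38\right) + 131 = 5434 + 131 = 5565$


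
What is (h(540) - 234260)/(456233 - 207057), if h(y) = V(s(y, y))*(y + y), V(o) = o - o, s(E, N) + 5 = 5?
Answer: -58565/62294 ≈ -0.94014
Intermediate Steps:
s(E, N) = 0 (s(E, N) = -5 + 5 = 0)
V(o) = 0
h(y) = 0 (h(y) = 0*(y + y) = 0*(2*y) = 0)
(h(540) - 234260)/(456233 - 207057) = (0 - 234260)/(456233 - 207057) = -234260/249176 = -234260*1/249176 = -58565/62294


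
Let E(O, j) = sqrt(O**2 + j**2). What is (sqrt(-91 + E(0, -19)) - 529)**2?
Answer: 279769 - 6348*I*sqrt(2) ≈ 2.7977e+5 - 8977.4*I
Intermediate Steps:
(sqrt(-91 + E(0, -19)) - 529)**2 = (sqrt(-91 + sqrt(0**2 + (-19)**2)) - 529)**2 = (sqrt(-91 + sqrt(0 + 361)) - 529)**2 = (sqrt(-91 + sqrt(361)) - 529)**2 = (sqrt(-91 + 19) - 529)**2 = (sqrt(-72) - 529)**2 = (6*I*sqrt(2) - 529)**2 = (-529 + 6*I*sqrt(2))**2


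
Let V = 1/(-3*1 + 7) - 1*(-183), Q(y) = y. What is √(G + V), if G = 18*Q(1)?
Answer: √805/2 ≈ 14.186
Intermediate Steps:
G = 18 (G = 18*1 = 18)
V = 733/4 (V = 1/(-3 + 7) + 183 = 1/4 + 183 = ¼ + 183 = 733/4 ≈ 183.25)
√(G + V) = √(18 + 733/4) = √(805/4) = √805/2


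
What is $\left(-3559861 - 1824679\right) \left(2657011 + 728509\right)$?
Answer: $-18229467860800$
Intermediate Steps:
$\left(-3559861 - 1824679\right) \left(2657011 + 728509\right) = \left(-5384540\right) 3385520 = -18229467860800$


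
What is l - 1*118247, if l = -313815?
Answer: -432062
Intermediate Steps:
l - 1*118247 = -313815 - 1*118247 = -313815 - 118247 = -432062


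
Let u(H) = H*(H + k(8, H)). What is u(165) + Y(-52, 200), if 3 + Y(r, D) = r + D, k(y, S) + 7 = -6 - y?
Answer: 23905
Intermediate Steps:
k(y, S) = -13 - y (k(y, S) = -7 + (-6 - y) = -13 - y)
Y(r, D) = -3 + D + r (Y(r, D) = -3 + (r + D) = -3 + (D + r) = -3 + D + r)
u(H) = H*(-21 + H) (u(H) = H*(H + (-13 - 1*8)) = H*(H + (-13 - 8)) = H*(H - 21) = H*(-21 + H))
u(165) + Y(-52, 200) = 165*(-21 + 165) + (-3 + 200 - 52) = 165*144 + 145 = 23760 + 145 = 23905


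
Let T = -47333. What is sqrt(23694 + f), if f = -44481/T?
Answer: sqrt(53086448411139)/47333 ≈ 153.93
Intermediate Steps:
f = 44481/47333 (f = -44481/(-47333) = -44481*(-1/47333) = 44481/47333 ≈ 0.93975)
sqrt(23694 + f) = sqrt(23694 + 44481/47333) = sqrt(1121552583/47333) = sqrt(53086448411139)/47333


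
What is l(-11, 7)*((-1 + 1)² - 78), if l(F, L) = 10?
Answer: -780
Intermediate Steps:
l(-11, 7)*((-1 + 1)² - 78) = 10*((-1 + 1)² - 78) = 10*(0² - 78) = 10*(0 - 78) = 10*(-78) = -780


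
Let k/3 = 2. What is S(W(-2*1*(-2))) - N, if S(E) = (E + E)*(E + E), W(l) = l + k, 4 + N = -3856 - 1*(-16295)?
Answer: -12035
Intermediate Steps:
k = 6 (k = 3*2 = 6)
N = 12435 (N = -4 + (-3856 - 1*(-16295)) = -4 + (-3856 + 16295) = -4 + 12439 = 12435)
W(l) = 6 + l (W(l) = l + 6 = 6 + l)
S(E) = 4*E² (S(E) = (2*E)*(2*E) = 4*E²)
S(W(-2*1*(-2))) - N = 4*(6 - 2*1*(-2))² - 1*12435 = 4*(6 - 2*(-2))² - 12435 = 4*(6 + 4)² - 12435 = 4*10² - 12435 = 4*100 - 12435 = 400 - 12435 = -12035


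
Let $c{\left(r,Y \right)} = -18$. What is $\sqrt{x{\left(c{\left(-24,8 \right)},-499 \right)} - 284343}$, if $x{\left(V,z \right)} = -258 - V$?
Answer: $i \sqrt{284583} \approx 533.46 i$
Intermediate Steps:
$\sqrt{x{\left(c{\left(-24,8 \right)},-499 \right)} - 284343} = \sqrt{\left(-258 - -18\right) - 284343} = \sqrt{\left(-258 + 18\right) - 284343} = \sqrt{-240 - 284343} = \sqrt{-284583} = i \sqrt{284583}$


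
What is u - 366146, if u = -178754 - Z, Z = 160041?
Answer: -704941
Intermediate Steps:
u = -338795 (u = -178754 - 1*160041 = -178754 - 160041 = -338795)
u - 366146 = -338795 - 366146 = -704941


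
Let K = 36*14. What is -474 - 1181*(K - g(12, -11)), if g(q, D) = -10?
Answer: -607508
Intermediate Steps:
K = 504
-474 - 1181*(K - g(12, -11)) = -474 - 1181*(504 - 1*(-10)) = -474 - 1181*(504 + 10) = -474 - 1181*514 = -474 - 607034 = -607508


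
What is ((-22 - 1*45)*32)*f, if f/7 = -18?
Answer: 270144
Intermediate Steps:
f = -126 (f = 7*(-18) = -126)
((-22 - 1*45)*32)*f = ((-22 - 1*45)*32)*(-126) = ((-22 - 45)*32)*(-126) = -67*32*(-126) = -2144*(-126) = 270144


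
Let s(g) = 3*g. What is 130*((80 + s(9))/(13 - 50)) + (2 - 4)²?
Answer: -13762/37 ≈ -371.95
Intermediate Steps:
130*((80 + s(9))/(13 - 50)) + (2 - 4)² = 130*((80 + 3*9)/(13 - 50)) + (2 - 4)² = 130*((80 + 27)/(-37)) + (-2)² = 130*(107*(-1/37)) + 4 = 130*(-107/37) + 4 = -13910/37 + 4 = -13762/37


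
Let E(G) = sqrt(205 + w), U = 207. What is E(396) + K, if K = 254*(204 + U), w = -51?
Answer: 104394 + sqrt(154) ≈ 1.0441e+5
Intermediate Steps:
E(G) = sqrt(154) (E(G) = sqrt(205 - 51) = sqrt(154))
K = 104394 (K = 254*(204 + 207) = 254*411 = 104394)
E(396) + K = sqrt(154) + 104394 = 104394 + sqrt(154)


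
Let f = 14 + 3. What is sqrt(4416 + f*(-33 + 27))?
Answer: sqrt(4314) ≈ 65.681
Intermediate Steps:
f = 17
sqrt(4416 + f*(-33 + 27)) = sqrt(4416 + 17*(-33 + 27)) = sqrt(4416 + 17*(-6)) = sqrt(4416 - 102) = sqrt(4314)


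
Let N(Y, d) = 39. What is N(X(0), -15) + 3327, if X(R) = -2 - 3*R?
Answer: 3366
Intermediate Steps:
N(X(0), -15) + 3327 = 39 + 3327 = 3366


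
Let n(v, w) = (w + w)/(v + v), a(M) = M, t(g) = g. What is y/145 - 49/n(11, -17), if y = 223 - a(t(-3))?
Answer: 81997/2465 ≈ 33.265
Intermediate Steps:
y = 226 (y = 223 - 1*(-3) = 223 + 3 = 226)
n(v, w) = w/v (n(v, w) = (2*w)/((2*v)) = (2*w)*(1/(2*v)) = w/v)
y/145 - 49/n(11, -17) = 226/145 - 49/((-17/11)) = 226*(1/145) - 49/((-17*1/11)) = 226/145 - 49/(-17/11) = 226/145 - 49*(-11/17) = 226/145 + 539/17 = 81997/2465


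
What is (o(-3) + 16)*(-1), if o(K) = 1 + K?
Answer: -14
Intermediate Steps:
(o(-3) + 16)*(-1) = ((1 - 3) + 16)*(-1) = (-2 + 16)*(-1) = 14*(-1) = -14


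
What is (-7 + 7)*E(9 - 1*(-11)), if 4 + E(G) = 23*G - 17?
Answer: 0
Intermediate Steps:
E(G) = -21 + 23*G (E(G) = -4 + (23*G - 17) = -4 + (-17 + 23*G) = -21 + 23*G)
(-7 + 7)*E(9 - 1*(-11)) = (-7 + 7)*(-21 + 23*(9 - 1*(-11))) = 0*(-21 + 23*(9 + 11)) = 0*(-21 + 23*20) = 0*(-21 + 460) = 0*439 = 0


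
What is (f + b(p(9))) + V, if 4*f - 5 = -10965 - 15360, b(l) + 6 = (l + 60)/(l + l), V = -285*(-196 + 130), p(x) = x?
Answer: 73367/6 ≈ 12228.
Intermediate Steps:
V = 18810 (V = -285*(-66) = 18810)
b(l) = -6 + (60 + l)/(2*l) (b(l) = -6 + (l + 60)/(l + l) = -6 + (60 + l)/((2*l)) = -6 + (60 + l)*(1/(2*l)) = -6 + (60 + l)/(2*l))
f = -6580 (f = 5/4 + (-10965 - 15360)/4 = 5/4 + (¼)*(-26325) = 5/4 - 26325/4 = -6580)
(f + b(p(9))) + V = (-6580 + (-11/2 + 30/9)) + 18810 = (-6580 + (-11/2 + 30*(⅑))) + 18810 = (-6580 + (-11/2 + 10/3)) + 18810 = (-6580 - 13/6) + 18810 = -39493/6 + 18810 = 73367/6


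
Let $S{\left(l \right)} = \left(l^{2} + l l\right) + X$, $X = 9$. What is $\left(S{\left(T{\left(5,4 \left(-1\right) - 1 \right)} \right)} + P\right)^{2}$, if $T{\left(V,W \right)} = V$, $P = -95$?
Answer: $1296$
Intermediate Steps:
$S{\left(l \right)} = 9 + 2 l^{2}$ ($S{\left(l \right)} = \left(l^{2} + l l\right) + 9 = \left(l^{2} + l^{2}\right) + 9 = 2 l^{2} + 9 = 9 + 2 l^{2}$)
$\left(S{\left(T{\left(5,4 \left(-1\right) - 1 \right)} \right)} + P\right)^{2} = \left(\left(9 + 2 \cdot 5^{2}\right) - 95\right)^{2} = \left(\left(9 + 2 \cdot 25\right) - 95\right)^{2} = \left(\left(9 + 50\right) - 95\right)^{2} = \left(59 - 95\right)^{2} = \left(-36\right)^{2} = 1296$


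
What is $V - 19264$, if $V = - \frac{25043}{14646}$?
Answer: $- \frac{282165587}{14646} \approx -19266.0$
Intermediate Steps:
$V = - \frac{25043}{14646}$ ($V = \left(-25043\right) \frac{1}{14646} = - \frac{25043}{14646} \approx -1.7099$)
$V - 19264 = - \frac{25043}{14646} - 19264 = - \frac{282165587}{14646}$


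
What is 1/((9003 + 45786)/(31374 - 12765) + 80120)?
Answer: 6203/497002623 ≈ 1.2481e-5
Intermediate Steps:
1/((9003 + 45786)/(31374 - 12765) + 80120) = 1/(54789/18609 + 80120) = 1/(54789*(1/18609) + 80120) = 1/(18263/6203 + 80120) = 1/(497002623/6203) = 6203/497002623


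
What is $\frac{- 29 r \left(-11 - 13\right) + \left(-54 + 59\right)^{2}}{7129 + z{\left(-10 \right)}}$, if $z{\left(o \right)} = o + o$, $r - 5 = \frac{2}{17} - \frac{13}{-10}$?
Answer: $\frac{381793}{604265} \approx 0.63183$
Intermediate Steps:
$r = \frac{1091}{170}$ ($r = 5 + \left(\frac{2}{17} - \frac{13}{-10}\right) = 5 + \left(2 \cdot \frac{1}{17} - - \frac{13}{10}\right) = 5 + \left(\frac{2}{17} + \frac{13}{10}\right) = 5 + \frac{241}{170} = \frac{1091}{170} \approx 6.4176$)
$z{\left(o \right)} = 2 o$
$\frac{- 29 r \left(-11 - 13\right) + \left(-54 + 59\right)^{2}}{7129 + z{\left(-10 \right)}} = \frac{\left(-29\right) \frac{1091}{170} \left(-11 - 13\right) + \left(-54 + 59\right)^{2}}{7129 + 2 \left(-10\right)} = \frac{- \frac{31639 \left(-11 - 13\right)}{170} + 5^{2}}{7129 - 20} = \frac{\left(- \frac{31639}{170}\right) \left(-24\right) + 25}{7109} = \left(\frac{379668}{85} + 25\right) \frac{1}{7109} = \frac{381793}{85} \cdot \frac{1}{7109} = \frac{381793}{604265}$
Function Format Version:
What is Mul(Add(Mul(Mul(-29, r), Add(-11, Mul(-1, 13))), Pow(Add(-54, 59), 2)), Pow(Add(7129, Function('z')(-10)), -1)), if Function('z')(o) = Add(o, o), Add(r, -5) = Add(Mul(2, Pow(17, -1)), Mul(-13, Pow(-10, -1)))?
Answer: Rational(381793, 604265) ≈ 0.63183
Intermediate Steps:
r = Rational(1091, 170) (r = Add(5, Add(Mul(2, Pow(17, -1)), Mul(-13, Pow(-10, -1)))) = Add(5, Add(Mul(2, Rational(1, 17)), Mul(-13, Rational(-1, 10)))) = Add(5, Add(Rational(2, 17), Rational(13, 10))) = Add(5, Rational(241, 170)) = Rational(1091, 170) ≈ 6.4176)
Function('z')(o) = Mul(2, o)
Mul(Add(Mul(Mul(-29, r), Add(-11, Mul(-1, 13))), Pow(Add(-54, 59), 2)), Pow(Add(7129, Function('z')(-10)), -1)) = Mul(Add(Mul(Mul(-29, Rational(1091, 170)), Add(-11, Mul(-1, 13))), Pow(Add(-54, 59), 2)), Pow(Add(7129, Mul(2, -10)), -1)) = Mul(Add(Mul(Rational(-31639, 170), Add(-11, -13)), Pow(5, 2)), Pow(Add(7129, -20), -1)) = Mul(Add(Mul(Rational(-31639, 170), -24), 25), Pow(7109, -1)) = Mul(Add(Rational(379668, 85), 25), Rational(1, 7109)) = Mul(Rational(381793, 85), Rational(1, 7109)) = Rational(381793, 604265)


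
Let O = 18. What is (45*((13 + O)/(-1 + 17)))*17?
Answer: 23715/16 ≈ 1482.2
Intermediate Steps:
(45*((13 + O)/(-1 + 17)))*17 = (45*((13 + 18)/(-1 + 17)))*17 = (45*(31/16))*17 = (1395/16)*17 = 23715/16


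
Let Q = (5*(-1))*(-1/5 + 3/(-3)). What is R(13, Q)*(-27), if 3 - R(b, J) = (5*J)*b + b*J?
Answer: 12555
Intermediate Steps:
Q = 6 (Q = -5*(-1*⅕ + 3*(-⅓)) = -5*(-⅕ - 1) = -5*(-6/5) = 6)
R(b, J) = 3 - 6*J*b (R(b, J) = 3 - ((5*J)*b + b*J) = 3 - (5*J*b + J*b) = 3 - 6*J*b)
R(13, Q)*(-27) = (3 - 6*6*13)*(-27) = (3 - 468)*(-27) = -465*(-27) = 12555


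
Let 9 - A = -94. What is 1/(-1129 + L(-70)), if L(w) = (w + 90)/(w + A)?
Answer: -33/37237 ≈ -0.00088621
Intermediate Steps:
A = 103 (A = 9 - 1*(-94) = 9 + 94 = 103)
L(w) = (90 + w)/(103 + w) (L(w) = (w + 90)/(w + 103) = (90 + w)/(103 + w))
1/(-1129 + L(-70)) = 1/(-1129 + (90 - 70)/(103 - 70)) = 1/(-1129 + 20/33) = 1/(-37237/33) = -33/37237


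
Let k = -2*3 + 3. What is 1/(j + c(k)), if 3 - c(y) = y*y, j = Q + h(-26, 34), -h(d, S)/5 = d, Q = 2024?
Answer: 1/2148 ≈ 0.00046555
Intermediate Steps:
h(d, S) = -5*d
k = -3 (k = -6 + 3 = -3)
j = 2154 (j = 2024 - 5*(-26) = 2024 + 130 = 2154)
c(y) = 3 - y² (c(y) = 3 - y*y = 3 - y²)
1/(j + c(k)) = 1/(2154 + (3 - 1*(-3)²)) = 1/(2154 + (3 - 1*9)) = 1/(2154 + (3 - 9)) = 1/(2154 - 6) = 1/2148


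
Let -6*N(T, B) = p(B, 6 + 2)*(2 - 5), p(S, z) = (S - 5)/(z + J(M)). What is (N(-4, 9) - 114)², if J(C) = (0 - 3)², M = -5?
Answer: 3748096/289 ≈ 12969.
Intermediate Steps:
J(C) = 9 (J(C) = (-3)² = 9)
p(S, z) = (-5 + S)/(9 + z) (p(S, z) = (S - 5)/(z + 9) = (-5 + S)/(9 + z))
N(T, B) = -5/34 + B/34 (N(T, B) = -(-5 + B)/(9 + (6 + 2))*(2 - 5)/6 = -(-5 + B)/(9 + 8)*(-3)/6 = -(-5 + B)/17*(-3)/6 = -(-5/17 + B/17)*(-3)/6 = -(15/17 - 3*B/17)/6 = -5/34 + B/34)
(N(-4, 9) - 114)² = ((-5/34 + (1/34)*9) - 114)² = ((-5/34 + 9/34) - 114)² = (2/17 - 114)² = (-1936/17)² = 3748096/289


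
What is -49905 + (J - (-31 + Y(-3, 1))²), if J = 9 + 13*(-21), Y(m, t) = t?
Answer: -51069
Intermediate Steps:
J = -264 (J = 9 - 273 = -264)
-49905 + (J - (-31 + Y(-3, 1))²) = -49905 + (-264 - (-31 + 1)²) = -49905 + (-264 - 1*(-30)²) = -49905 + (-264 - 1*900) = -49905 + (-264 - 900) = -49905 - 1164 = -51069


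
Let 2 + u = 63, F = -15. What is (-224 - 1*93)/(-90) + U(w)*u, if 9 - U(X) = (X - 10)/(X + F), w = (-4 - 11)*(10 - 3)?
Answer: 177863/360 ≈ 494.06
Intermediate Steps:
w = -105 (w = -15*7 = -105)
u = 61 (u = -2 + 63 = 61)
U(X) = 9 - (-10 + X)/(-15 + X) (U(X) = 9 - (X - 10)/(X - 15) = 9 - (-10 + X)/(-15 + X))
(-224 - 1*93)/(-90) + U(w)*u = (-224 - 1*93)/(-90) + ((-125 + 8*(-105))/(-15 - 105))*61 = (-224 - 93)*(-1/90) + ((-125 - 840)/(-120))*61 = -317*(-1/90) - 1/120*(-965)*61 = 317/90 + (193/24)*61 = 317/90 + 11773/24 = 177863/360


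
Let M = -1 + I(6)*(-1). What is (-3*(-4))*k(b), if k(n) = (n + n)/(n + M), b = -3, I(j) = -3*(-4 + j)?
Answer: -36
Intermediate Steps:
I(j) = 12 - 3*j
M = 5 (M = -1 + (12 - 3*6)*(-1) = -1 + (12 - 18)*(-1) = -1 - 6*(-1) = -1 + 6 = 5)
k(n) = 2*n/(5 + n) (k(n) = (n + n)/(n + 5) = (2*n)/(5 + n) = 2*n/(5 + n))
(-3*(-4))*k(b) = (-3*(-4))*(2*(-3)/(5 - 3)) = 12*(2*(-3)/2) = 12*(2*(-3)*(½)) = 12*(-3) = -36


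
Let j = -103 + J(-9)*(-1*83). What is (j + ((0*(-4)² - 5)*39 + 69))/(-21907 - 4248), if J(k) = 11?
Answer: 1142/26155 ≈ 0.043663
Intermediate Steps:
j = -1016 (j = -103 + 11*(-1*83) = -103 + 11*(-83) = -103 - 913 = -1016)
(j + ((0*(-4)² - 5)*39 + 69))/(-21907 - 4248) = (-1016 + ((0*(-4)² - 5)*39 + 69))/(-21907 - 4248) = (-1016 + ((0*16 - 5)*39 + 69))/(-26155) = (-1016 + ((0 - 5)*39 + 69))*(-1/26155) = (-1016 + (-5*39 + 69))*(-1/26155) = (-1016 + (-195 + 69))*(-1/26155) = (-1016 - 126)*(-1/26155) = -1142*(-1/26155) = 1142/26155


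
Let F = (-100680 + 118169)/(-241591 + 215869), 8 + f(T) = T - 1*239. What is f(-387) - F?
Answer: -16290259/25722 ≈ -633.32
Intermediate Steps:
f(T) = -247 + T (f(T) = -8 + (T - 1*239) = -8 + (T - 239) = -8 + (-239 + T) = -247 + T)
F = -17489/25722 (F = 17489/(-25722) = 17489*(-1/25722) = -17489/25722 ≈ -0.67992)
f(-387) - F = (-247 - 387) - 1*(-17489/25722) = -634 + 17489/25722 = -16290259/25722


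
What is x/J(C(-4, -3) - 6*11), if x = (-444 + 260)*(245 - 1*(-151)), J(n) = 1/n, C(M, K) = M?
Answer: 5100480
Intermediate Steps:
x = -72864 (x = -184*(245 + 151) = -184*396 = -72864)
x/J(C(-4, -3) - 6*11) = -72864/(1/(-4 - 6*11)) = -72864/(1/(-4 - 66)) = -72864/(1/(-70)) = -72864/(-1/70) = -72864*(-70) = 5100480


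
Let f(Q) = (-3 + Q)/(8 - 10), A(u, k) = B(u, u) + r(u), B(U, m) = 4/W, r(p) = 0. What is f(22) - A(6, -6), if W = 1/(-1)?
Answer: -11/2 ≈ -5.5000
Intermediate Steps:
W = -1
B(U, m) = -4 (B(U, m) = 4/(-1) = 4*(-1) = -4)
A(u, k) = -4 (A(u, k) = -4 + 0 = -4)
f(Q) = 3/2 - Q/2 (f(Q) = (-3 + Q)/(-2) = (-3 + Q)*(-½) = 3/2 - Q/2)
f(22) - A(6, -6) = (3/2 - ½*22) - 1*(-4) = (3/2 - 11) + 4 = -19/2 + 4 = -11/2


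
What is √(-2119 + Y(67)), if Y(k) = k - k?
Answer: I*√2119 ≈ 46.033*I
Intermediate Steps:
Y(k) = 0
√(-2119 + Y(67)) = √(-2119 + 0) = √(-2119) = I*√2119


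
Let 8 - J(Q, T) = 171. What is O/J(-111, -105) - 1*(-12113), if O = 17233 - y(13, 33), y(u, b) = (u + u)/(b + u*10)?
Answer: 319021344/26569 ≈ 12007.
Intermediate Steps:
J(Q, T) = -163 (J(Q, T) = 8 - 1*171 = 8 - 171 = -163)
y(u, b) = 2*u/(b + 10*u) (y(u, b) = (2*u)/(b + 10*u) = 2*u/(b + 10*u))
O = 2808953/163 (O = 17233 - 2*13/(33 + 10*13) = 17233 - 2*13/(33 + 130) = 17233 - 2*13/163 = 17233 - 1*26/163 = 17233 - 26/163 = 2808953/163 ≈ 17233.)
O/J(-111, -105) - 1*(-12113) = (2808953/163)/(-163) - 1*(-12113) = (2808953/163)*(-1/163) + 12113 = -2808953/26569 + 12113 = 319021344/26569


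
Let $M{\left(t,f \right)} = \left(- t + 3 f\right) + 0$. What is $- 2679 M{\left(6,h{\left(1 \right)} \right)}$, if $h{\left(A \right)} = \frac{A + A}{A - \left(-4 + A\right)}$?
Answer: $\frac{24111}{2} \approx 12056.0$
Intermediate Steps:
$h{\left(A \right)} = \frac{A}{2}$ ($h{\left(A \right)} = \frac{2 A}{4} = 2 A \frac{1}{4} = \frac{A}{2}$)
$M{\left(t,f \right)} = - t + 3 f$
$- 2679 M{\left(6,h{\left(1 \right)} \right)} = - 2679 \left(\left(-1\right) 6 + 3 \cdot \frac{1}{2} \cdot 1\right) = - 2679 \left(-6 + 3 \cdot \frac{1}{2}\right) = - 2679 \left(-6 + \frac{3}{2}\right) = \left(-2679\right) \left(- \frac{9}{2}\right) = \frac{24111}{2}$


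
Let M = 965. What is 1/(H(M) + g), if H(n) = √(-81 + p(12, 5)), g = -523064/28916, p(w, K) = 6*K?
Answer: -945307414/19764927247 - 52258441*I*√51/19764927247 ≈ -0.047828 - 0.018882*I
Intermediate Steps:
g = -130766/7229 (g = -523064*1/28916 = -130766/7229 ≈ -18.089)
H(n) = I*√51 (H(n) = √(-81 + 6*5) = √(-81 + 30) = √(-51) = I*√51)
1/(H(M) + g) = 1/(I*√51 - 130766/7229) = 1/(-130766/7229 + I*√51)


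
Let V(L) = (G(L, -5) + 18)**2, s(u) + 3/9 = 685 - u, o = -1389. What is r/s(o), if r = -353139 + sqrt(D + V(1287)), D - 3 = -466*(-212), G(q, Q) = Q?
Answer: -1059417/6221 + 18*sqrt(2749)/6221 ≈ -170.15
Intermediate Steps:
s(u) = 2054/3 - u (s(u) = -1/3 + (685 - u) = 2054/3 - u)
V(L) = 169 (V(L) = (-5 + 18)**2 = 13**2 = 169)
D = 98795 (D = 3 - 466*(-212) = 3 + 98792 = 98795)
r = -353139 + 6*sqrt(2749) (r = -353139 + sqrt(98795 + 169) = -353139 + sqrt(98964) = -353139 + 6*sqrt(2749) ≈ -3.5282e+5)
r/s(o) = (-353139 + 6*sqrt(2749))/(2054/3 - 1*(-1389)) = (-353139 + 6*sqrt(2749))/(2054/3 + 1389) = (-353139 + 6*sqrt(2749))/(6221/3) = (-353139 + 6*sqrt(2749))*(3/6221) = -1059417/6221 + 18*sqrt(2749)/6221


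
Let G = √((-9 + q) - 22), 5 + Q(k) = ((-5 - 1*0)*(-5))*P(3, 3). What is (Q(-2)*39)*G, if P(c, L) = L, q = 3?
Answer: 5460*I*√7 ≈ 14446.0*I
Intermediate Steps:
Q(k) = 70 (Q(k) = -5 + ((-5 - 1*0)*(-5))*3 = -5 + ((-5 + 0)*(-5))*3 = -5 - 5*(-5)*3 = -5 + 25*3 = -5 + 75 = 70)
G = 2*I*√7 (G = √((-9 + 3) - 22) = √(-6 - 22) = √(-28) = 2*I*√7 ≈ 5.2915*I)
(Q(-2)*39)*G = (70*39)*(2*I*√7) = 2730*(2*I*√7) = 5460*I*√7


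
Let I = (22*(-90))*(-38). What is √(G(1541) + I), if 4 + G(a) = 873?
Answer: 11*√629 ≈ 275.88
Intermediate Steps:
G(a) = 869 (G(a) = -4 + 873 = 869)
I = 75240 (I = -1980*(-38) = 75240)
√(G(1541) + I) = √(869 + 75240) = √76109 = 11*√629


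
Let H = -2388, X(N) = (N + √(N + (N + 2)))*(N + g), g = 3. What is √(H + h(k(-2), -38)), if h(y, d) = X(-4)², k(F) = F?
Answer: √(-2388 + (4 - I*√6)²) ≈ 0.2009 - 48.765*I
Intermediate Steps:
X(N) = (3 + N)*(N + √(2 + 2*N)) (X(N) = (N + √(N + (N + 2)))*(N + 3) = (N + √(N + (2 + N)))*(3 + N) = (N + √(2 + 2*N))*(3 + N) = (3 + N)*(N + √(2 + 2*N)))
h(y, d) = (4 - I*√6)² (h(y, d) = ((-4)² + 3*(-4) + 3*√(2 + 2*(-4)) - 4*√(2 + 2*(-4)))² = (16 - 12 + 3*√(2 - 8) - 4*√(2 - 8))² = (16 - 12 + 3*√(-6) - 4*I*√6)² = (16 - 12 + 3*(I*√6) - 4*I*√6)² = (16 - 12 + 3*I*√6 - 4*I*√6)² = (4 - I*√6)²)
√(H + h(k(-2), -38)) = √(-2388 + (4 - I*√6)²)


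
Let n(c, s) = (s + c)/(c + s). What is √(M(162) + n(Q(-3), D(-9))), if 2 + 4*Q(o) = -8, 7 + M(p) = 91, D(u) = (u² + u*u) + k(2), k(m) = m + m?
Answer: √85 ≈ 9.2195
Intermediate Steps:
k(m) = 2*m
D(u) = 4 + 2*u² (D(u) = (u² + u*u) + 2*2 = (u² + u²) + 4 = 2*u² + 4 = 4 + 2*u²)
M(p) = 84 (M(p) = -7 + 91 = 84)
Q(o) = -5/2 (Q(o) = -½ + (¼)*(-8) = -½ - 2 = -5/2)
n(c, s) = 1 (n(c, s) = (c + s)/(c + s) = 1)
√(M(162) + n(Q(-3), D(-9))) = √(84 + 1) = √85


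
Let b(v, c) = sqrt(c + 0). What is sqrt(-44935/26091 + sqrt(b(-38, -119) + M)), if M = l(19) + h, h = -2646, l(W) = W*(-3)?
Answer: sqrt(-130266565 + 75637809*sqrt(-2703 + I*sqrt(119)))/8697 ≈ 5.0199 + 5.1785*I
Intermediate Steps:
l(W) = -3*W
b(v, c) = sqrt(c)
M = -2703 (M = -3*19 - 2646 = -57 - 2646 = -2703)
sqrt(-44935/26091 + sqrt(b(-38, -119) + M)) = sqrt(-44935/26091 + sqrt(sqrt(-119) - 2703)) = sqrt(-44935*1/26091 + sqrt(I*sqrt(119) - 2703)) = sqrt(-44935/26091 + sqrt(-2703 + I*sqrt(119)))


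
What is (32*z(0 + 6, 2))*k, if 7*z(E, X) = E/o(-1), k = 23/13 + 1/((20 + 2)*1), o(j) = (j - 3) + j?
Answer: -49824/5005 ≈ -9.9548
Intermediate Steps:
o(j) = -3 + 2*j (o(j) = (-3 + j) + j = -3 + 2*j)
k = 519/286 (k = 23*(1/13) + 1/22 = 23/13 + (1/22)*1 = 23/13 + 1/22 = 519/286 ≈ 1.8147)
z(E, X) = -E/35 (z(E, X) = (E/(-3 + 2*(-1)))/7 = (E/(-3 - 2))/7 = (E/(-5))/7 = (E*(-1/5))/7 = (-E/5)/7 = -E/35)
(32*z(0 + 6, 2))*k = (32*(-(0 + 6)/35))*(519/286) = (32*(-1/35*6))*(519/286) = (32*(-6/35))*(519/286) = -192/35*519/286 = -49824/5005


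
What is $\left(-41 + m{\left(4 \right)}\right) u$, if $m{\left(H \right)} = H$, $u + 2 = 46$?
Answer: $-1628$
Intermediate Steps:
$u = 44$ ($u = -2 + 46 = 44$)
$\left(-41 + m{\left(4 \right)}\right) u = \left(-41 + 4\right) 44 = \left(-37\right) 44 = -1628$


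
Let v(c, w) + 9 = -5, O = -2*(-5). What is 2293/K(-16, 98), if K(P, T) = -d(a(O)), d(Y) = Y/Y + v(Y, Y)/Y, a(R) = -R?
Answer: -11465/12 ≈ -955.42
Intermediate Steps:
O = 10
v(c, w) = -14 (v(c, w) = -9 - 5 = -14)
d(Y) = 1 - 14/Y (d(Y) = Y/Y - 14/Y = 1 - 14/Y)
K(P, T) = -12/5 (K(P, T) = -(-14 - 1*10)/((-1*10)) = -(-14 - 10)/(-10) = -(-1)*(-24)/10 = -1*12/5 = -12/5)
2293/K(-16, 98) = 2293/(-12/5) = 2293*(-5/12) = -11465/12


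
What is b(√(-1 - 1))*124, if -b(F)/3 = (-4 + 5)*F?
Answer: -372*I*√2 ≈ -526.09*I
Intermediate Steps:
b(F) = -3*F (b(F) = -3*(-4 + 5)*F = -3*F)
b(√(-1 - 1))*124 = -3*√(-1 - 1)*124 = -3*I*√2*124 = -372*I*√2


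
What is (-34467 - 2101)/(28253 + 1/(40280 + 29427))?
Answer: -318630697/246178984 ≈ -1.2943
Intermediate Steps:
(-34467 - 2101)/(28253 + 1/(40280 + 29427)) = -36568/(28253 + 1/69707) = -36568/1969431872/69707 = -36568*69707/1969431872 = -318630697/246178984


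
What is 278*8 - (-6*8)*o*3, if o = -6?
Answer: 1360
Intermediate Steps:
278*8 - (-6*8)*o*3 = 278*8 - -6*8*(-6)*3 = 2224 - (-48*(-6))*3 = 2224 - 288*3 = 2224 - 1*864 = 2224 - 864 = 1360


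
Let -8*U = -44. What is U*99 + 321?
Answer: 1731/2 ≈ 865.50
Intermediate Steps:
U = 11/2 (U = -⅛*(-44) = 11/2 ≈ 5.5000)
U*99 + 321 = (11/2)*99 + 321 = 1089/2 + 321 = 1731/2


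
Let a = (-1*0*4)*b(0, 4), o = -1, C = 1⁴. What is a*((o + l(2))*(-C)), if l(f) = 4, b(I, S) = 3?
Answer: 0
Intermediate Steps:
C = 1
a = 0 (a = (-1*0*4)*3 = (0*4)*3 = 0*3 = 0)
a*((o + l(2))*(-C)) = 0*((-1 + 4)*(-1*1)) = 0*(3*(-1)) = 0*(-3) = 0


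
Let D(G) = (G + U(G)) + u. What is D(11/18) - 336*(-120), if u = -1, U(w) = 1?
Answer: 725771/18 ≈ 40321.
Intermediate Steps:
D(G) = G (D(G) = (G + 1) - 1 = (1 + G) - 1 = G)
D(11/18) - 336*(-120) = 11/18 - 336*(-120) = 11*(1/18) + 40320 = 11/18 + 40320 = 725771/18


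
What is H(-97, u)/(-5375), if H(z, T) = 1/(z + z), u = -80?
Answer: 1/1042750 ≈ 9.5900e-7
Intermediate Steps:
H(z, T) = 1/(2*z)
H(-97, u)/(-5375) = ((½)/(-97))/(-5375) = ((½)*(-1/97))*(-1/5375) = -1/194*(-1/5375) = 1/1042750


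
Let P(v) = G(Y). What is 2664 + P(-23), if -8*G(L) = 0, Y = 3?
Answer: 2664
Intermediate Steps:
G(L) = 0 (G(L) = -⅛*0 = 0)
P(v) = 0
2664 + P(-23) = 2664 + 0 = 2664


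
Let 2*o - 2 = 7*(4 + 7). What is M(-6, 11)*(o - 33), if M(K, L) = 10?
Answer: 65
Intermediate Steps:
o = 79/2 (o = 1 + (7*(4 + 7))/2 = 1 + (7*11)/2 = 1 + (½)*77 = 1 + 77/2 = 79/2 ≈ 39.500)
M(-6, 11)*(o - 33) = 10*(79/2 - 33) = 10*(13/2) = 65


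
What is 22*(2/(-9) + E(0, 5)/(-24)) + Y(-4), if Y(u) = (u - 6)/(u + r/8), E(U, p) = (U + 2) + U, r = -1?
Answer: -851/198 ≈ -4.2980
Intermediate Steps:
E(U, p) = 2 + 2*U (E(U, p) = (2 + U) + U = 2 + 2*U)
Y(u) = (-6 + u)/(-⅛ + u) (Y(u) = (u - 6)/(u - 1/8) = (-6 + u)/(u - 1*⅛) = (-6 + u)/(u - ⅛) = (-6 + u)/(-⅛ + u))
22*(2/(-9) + E(0, 5)/(-24)) + Y(-4) = 22*(2/(-9) + (2 + 2*0)/(-24)) + 8*(-6 - 4)/(-1 + 8*(-4)) = 22*(2*(-⅑) + (2 + 0)*(-1/24)) + 8*(-10)/(-1 - 32) = 22*(-2/9 + 2*(-1/24)) + 8*(-10)/(-33) = 22*(-2/9 - 1/12) + 8*(-1/33)*(-10) = 22*(-11/36) + 80/33 = -121/18 + 80/33 = -851/198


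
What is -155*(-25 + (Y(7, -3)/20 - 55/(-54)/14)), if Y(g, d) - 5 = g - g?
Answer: 722920/189 ≈ 3825.0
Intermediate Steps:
Y(g, d) = 5 (Y(g, d) = 5 + (g - g) = 5 + 0 = 5)
-155*(-25 + (Y(7, -3)/20 - 55/(-54)/14)) = -155*(-25 + (5/20 - 55/(-54)/14)) = -155*(-25 + (5*(1/20) - 55*(-1/54)*(1/14))) = -155*(-25 + (1/4 + (55/54)*(1/14))) = -155*(-25 + (1/4 + 55/756)) = -155*(-25 + 61/189) = -155*(-4664/189) = 722920/189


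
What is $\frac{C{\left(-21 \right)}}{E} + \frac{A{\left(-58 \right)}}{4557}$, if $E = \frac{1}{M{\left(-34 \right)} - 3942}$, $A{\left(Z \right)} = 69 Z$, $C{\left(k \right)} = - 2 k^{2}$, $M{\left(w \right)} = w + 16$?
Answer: $\frac{5305440346}{1519} \approx 3.4927 \cdot 10^{6}$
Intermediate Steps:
$M{\left(w \right)} = 16 + w$
$E = - \frac{1}{3960}$ ($E = \frac{1}{\left(16 - 34\right) - 3942} = \frac{1}{-18 - 3942} = \frac{1}{-3960} = - \frac{1}{3960} \approx -0.00025253$)
$\frac{C{\left(-21 \right)}}{E} + \frac{A{\left(-58 \right)}}{4557} = \frac{\left(-2\right) \left(-21\right)^{2}}{- \frac{1}{3960}} + \frac{69 \left(-58\right)}{4557} = \left(-2\right) 441 \left(-3960\right) - \frac{1334}{1519} = \left(-882\right) \left(-3960\right) - \frac{1334}{1519} = 3492720 - \frac{1334}{1519} = \frac{5305440346}{1519}$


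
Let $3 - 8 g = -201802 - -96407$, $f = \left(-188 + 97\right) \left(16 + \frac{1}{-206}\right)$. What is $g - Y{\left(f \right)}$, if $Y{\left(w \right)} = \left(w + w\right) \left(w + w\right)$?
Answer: $- \frac{359069012409}{42436} \approx -8.4614 \cdot 10^{6}$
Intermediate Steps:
$f = - \frac{299845}{206}$ ($f = - 91 \left(16 - \frac{1}{206}\right) = \left(-91\right) \frac{3295}{206} = - \frac{299845}{206} \approx -1455.6$)
$Y{\left(w \right)} = 4 w^{2}$ ($Y{\left(w \right)} = 2 w 2 w = 4 w^{2}$)
$g = \frac{52699}{4}$ ($g = \frac{3}{8} - \frac{-201802 - -96407}{8} = \frac{3}{8} - \frac{-201802 + 96407}{8} = \frac{3}{8} - - \frac{105395}{8} = \frac{3}{8} + \frac{105395}{8} = \frac{52699}{4} \approx 13175.0$)
$g - Y{\left(f \right)} = \frac{52699}{4} - 4 \left(- \frac{299845}{206}\right)^{2} = \frac{52699}{4} - 4 \cdot \frac{89907024025}{42436} = \frac{52699}{4} - \frac{89907024025}{10609} = - \frac{359069012409}{42436}$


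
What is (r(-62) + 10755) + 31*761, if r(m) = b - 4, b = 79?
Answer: 34421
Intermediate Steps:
r(m) = 75 (r(m) = 79 - 4 = 75)
(r(-62) + 10755) + 31*761 = (75 + 10755) + 31*761 = 10830 + 23591 = 34421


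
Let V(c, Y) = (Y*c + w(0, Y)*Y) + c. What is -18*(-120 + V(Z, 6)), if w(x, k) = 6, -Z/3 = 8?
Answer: 4536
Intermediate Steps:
Z = -24 (Z = -3*8 = -24)
V(c, Y) = c + 6*Y + Y*c (V(c, Y) = (Y*c + 6*Y) + c = (6*Y + Y*c) + c = c + 6*Y + Y*c)
-18*(-120 + V(Z, 6)) = -18*(-120 + (-24 + 6*6 + 6*(-24))) = -18*(-120 + (-24 + 36 - 144)) = -18*(-120 - 132) = -18*(-252) = 4536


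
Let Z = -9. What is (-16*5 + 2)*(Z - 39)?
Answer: 3744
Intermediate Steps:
(-16*5 + 2)*(Z - 39) = (-16*5 + 2)*(-9 - 39) = (-4*20 + 2)*(-48) = (-80 + 2)*(-48) = -78*(-48) = 3744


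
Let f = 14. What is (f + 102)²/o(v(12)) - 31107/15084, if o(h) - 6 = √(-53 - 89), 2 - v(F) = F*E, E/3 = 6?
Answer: 202047463/447492 - 6728*I*√142/89 ≈ 451.51 - 900.82*I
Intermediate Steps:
E = 18 (E = 3*6 = 18)
v(F) = 2 - 18*F (v(F) = 2 - F*18 = 2 - 18*F)
o(h) = 6 + I*√142 (o(h) = 6 + √(-53 - 89) = 6 + √(-142) = 6 + I*√142)
(f + 102)²/o(v(12)) - 31107/15084 = (14 + 102)²/(6 + I*√142) - 31107/15084 = 116²/(6 + I*√142) - 31107*1/15084 = 13456/(6 + I*√142) - 10369/5028 = -10369/5028 + 13456/(6 + I*√142)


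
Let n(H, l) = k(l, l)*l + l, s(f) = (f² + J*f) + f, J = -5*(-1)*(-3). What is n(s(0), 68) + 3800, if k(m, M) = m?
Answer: 8492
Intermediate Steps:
J = -15 (J = 5*(-3) = -15)
s(f) = f² - 14*f (s(f) = (f² - 15*f) + f = f² - 14*f)
n(H, l) = l + l² (n(H, l) = l*l + l = l² + l = l + l²)
n(s(0), 68) + 3800 = 68*(1 + 68) + 3800 = 68*69 + 3800 = 4692 + 3800 = 8492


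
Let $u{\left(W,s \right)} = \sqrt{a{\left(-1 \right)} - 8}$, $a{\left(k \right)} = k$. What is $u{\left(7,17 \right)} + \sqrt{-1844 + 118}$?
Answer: $i \left(3 + \sqrt{1726}\right) \approx 44.545 i$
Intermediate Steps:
$u{\left(W,s \right)} = 3 i$ ($u{\left(W,s \right)} = \sqrt{-1 - 8} = \sqrt{-9} = 3 i$)
$u{\left(7,17 \right)} + \sqrt{-1844 + 118} = 3 i + \sqrt{-1844 + 118} = 3 i + \sqrt{-1726} = 3 i + i \sqrt{1726}$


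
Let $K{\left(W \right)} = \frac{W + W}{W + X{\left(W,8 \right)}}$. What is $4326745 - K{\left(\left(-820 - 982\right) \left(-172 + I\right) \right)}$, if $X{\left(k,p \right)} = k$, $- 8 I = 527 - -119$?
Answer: $4326744$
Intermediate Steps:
$I = - \frac{323}{4}$ ($I = - \frac{527 - -119}{8} = - \frac{527 + 119}{8} = \left(- \frac{1}{8}\right) 646 = - \frac{323}{4} \approx -80.75$)
$K{\left(W \right)} = 1$ ($K{\left(W \right)} = \frac{W + W}{W + W} = \frac{2 W}{2 W} = 2 W \frac{1}{2 W} = 1$)
$4326745 - K{\left(\left(-820 - 982\right) \left(-172 + I\right) \right)} = 4326745 - 1 = 4326744$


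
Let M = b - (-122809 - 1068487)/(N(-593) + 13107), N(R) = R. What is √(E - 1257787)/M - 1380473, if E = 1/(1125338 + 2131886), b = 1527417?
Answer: -1380473 + 6257*I*√3336125368240623822/15565693412092004 ≈ -1.3805e+6 + 0.00073421*I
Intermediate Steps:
E = 1/3257224 ≈ 3.0701e-7
M = 9557643817/6257 (M = 1527417 - (-122809 - 1068487)/(-593 + 13107) = 1527417 - (-1191296)/12514 = 1527417 - 1*(-595648/6257) = 1527417 + 595648/6257 = 9557643817/6257 ≈ 1.5275e+6)
√(E - 1257787)/M - 1380473 = √(1/3257224 - 1257787)/(9557643817/6257) - 1380473 = √(-4096894003287/3257224)*(6257/9557643817) - 1380473 = (I*√3336125368240623822/1628612)*(6257/9557643817) - 1380473 = 6257*I*√3336125368240623822/15565693412092004 - 1380473 = -1380473 + 6257*I*√3336125368240623822/15565693412092004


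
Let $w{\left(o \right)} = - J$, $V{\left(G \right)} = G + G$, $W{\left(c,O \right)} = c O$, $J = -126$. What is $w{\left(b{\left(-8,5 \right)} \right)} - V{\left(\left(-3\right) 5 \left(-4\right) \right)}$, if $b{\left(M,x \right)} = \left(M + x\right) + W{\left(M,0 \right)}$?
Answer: $6$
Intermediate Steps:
$W{\left(c,O \right)} = O c$
$b{\left(M,x \right)} = M + x$ ($b{\left(M,x \right)} = \left(M + x\right) + 0 M = \left(M + x\right) + 0 = M + x$)
$V{\left(G \right)} = 2 G$
$w{\left(o \right)} = 126$ ($w{\left(o \right)} = \left(-1\right) \left(-126\right) = 126$)
$w{\left(b{\left(-8,5 \right)} \right)} - V{\left(\left(-3\right) 5 \left(-4\right) \right)} = 126 - 2 \left(-3\right) 5 \left(-4\right) = 126 - 2 \left(\left(-15\right) \left(-4\right)\right) = 126 - 2 \cdot 60 = 126 - 120 = 6$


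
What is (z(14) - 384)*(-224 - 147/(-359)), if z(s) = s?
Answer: 29699530/359 ≈ 82729.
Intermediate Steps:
(z(14) - 384)*(-224 - 147/(-359)) = (14 - 384)*(-224 - 147/(-359)) = -370*(-224 - 147*(-1/359)) = -370*(-224 + 147/359) = -370*(-80269/359) = 29699530/359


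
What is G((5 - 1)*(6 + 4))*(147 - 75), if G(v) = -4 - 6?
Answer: -720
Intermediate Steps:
G(v) = -10
G((5 - 1)*(6 + 4))*(147 - 75) = -10*(147 - 75) = -10*72 = -720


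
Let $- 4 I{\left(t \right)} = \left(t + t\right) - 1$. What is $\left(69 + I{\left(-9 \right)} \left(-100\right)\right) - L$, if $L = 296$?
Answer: $-702$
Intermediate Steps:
$I{\left(t \right)} = \frac{1}{4} - \frac{t}{2}$ ($I{\left(t \right)} = - \frac{\left(t + t\right) - 1}{4} = - \frac{2 t - 1}{4} = - \frac{-1 + 2 t}{4} = \frac{1}{4} - \frac{t}{2}$)
$\left(69 + I{\left(-9 \right)} \left(-100\right)\right) - L = \left(69 + \left(\frac{1}{4} - - \frac{9}{2}\right) \left(-100\right)\right) - 296 = \left(69 + \left(\frac{1}{4} + \frac{9}{2}\right) \left(-100\right)\right) - 296 = \left(69 + \frac{19}{4} \left(-100\right)\right) - 296 = \left(69 - 475\right) - 296 = -406 - 296 = -702$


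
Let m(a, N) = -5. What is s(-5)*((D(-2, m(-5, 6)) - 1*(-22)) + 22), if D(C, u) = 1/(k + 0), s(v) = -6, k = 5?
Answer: -1326/5 ≈ -265.20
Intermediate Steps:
D(C, u) = ⅕ (D(C, u) = 1/(5 + 0) = 1/5 = ⅕)
s(-5)*((D(-2, m(-5, 6)) - 1*(-22)) + 22) = -6*((⅕ - 1*(-22)) + 22) = -6*((⅕ + 22) + 22) = -6*(111/5 + 22) = -6*221/5 = -1326/5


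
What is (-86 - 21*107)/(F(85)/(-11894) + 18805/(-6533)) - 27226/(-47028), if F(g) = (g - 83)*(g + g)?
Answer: 2132873156264947/2655763922730 ≈ 803.11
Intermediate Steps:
F(g) = 2*g*(-83 + g) (F(g) = (-83 + g)*(2*g) = 2*g*(-83 + g))
(-86 - 21*107)/(F(85)/(-11894) + 18805/(-6533)) - 27226/(-47028) = (-86 - 21*107)/((2*85*(-83 + 85))/(-11894) + 18805/(-6533)) - 27226/(-47028) = (-86 - 2247)/((2*85*2)*(-1/11894) + 18805*(-1/6533)) - 27226*(-1/47028) = -2333/(340*(-1/11894) - 18805/6533) + 13613/23514 = -2333/(-170/5947 - 18805/6533) + 13613/23514 = -2333/(-112943945/38851751) + 13613/23514 = -2333*(-38851751/112943945) + 13613/23514 = 90641135083/112943945 + 13613/23514 = 2132873156264947/2655763922730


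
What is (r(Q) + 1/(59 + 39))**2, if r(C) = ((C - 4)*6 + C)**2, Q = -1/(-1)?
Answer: 802192329/9604 ≈ 83527.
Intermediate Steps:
Q = 1 (Q = -1*(-1) = 1)
r(C) = (-24 + 7*C)**2 (r(C) = ((-4 + C)*6 + C)**2 = ((-24 + 6*C) + C)**2 = (-24 + 7*C)**2)
(r(Q) + 1/(59 + 39))**2 = ((-24 + 7*1)**2 + 1/(59 + 39))**2 = ((-24 + 7)**2 + 1/98)**2 = ((-17)**2 + 1/98)**2 = (289 + 1/98)**2 = (28323/98)**2 = 802192329/9604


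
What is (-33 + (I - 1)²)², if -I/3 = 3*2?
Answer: 107584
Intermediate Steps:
I = -18 (I = -9*2 = -3*6 = -18)
(-33 + (I - 1)²)² = (-33 + (-18 - 1)²)² = (-33 + (-19)²)² = (-33 + 361)² = 328² = 107584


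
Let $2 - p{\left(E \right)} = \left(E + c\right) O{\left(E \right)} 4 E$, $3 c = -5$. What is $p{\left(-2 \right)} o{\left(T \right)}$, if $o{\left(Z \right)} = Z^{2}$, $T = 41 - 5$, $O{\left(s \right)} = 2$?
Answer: $-73440$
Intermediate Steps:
$c = - \frac{5}{3}$ ($c = \frac{1}{3} \left(-5\right) = - \frac{5}{3} \approx -1.6667$)
$T = 36$ ($T = 41 - 5 = 36$)
$p{\left(E \right)} = 2 - 8 E \left(- \frac{5}{3} + E\right)$ ($p{\left(E \right)} = 2 - \left(E - \frac{5}{3}\right) 2 \cdot 4 E = 2 - \left(- \frac{5}{3} + E\right) 8 E = 2 - 8 E \left(- \frac{5}{3} + E\right)$)
$p{\left(-2 \right)} o{\left(T \right)} = \left(2 - 8 \left(-2\right)^{2} + \frac{40}{3} \left(-2\right)\right) 36^{2} = \left(2 - 32 - \frac{80}{3}\right) 1296 = \left(- \frac{170}{3}\right) 1296 = -73440$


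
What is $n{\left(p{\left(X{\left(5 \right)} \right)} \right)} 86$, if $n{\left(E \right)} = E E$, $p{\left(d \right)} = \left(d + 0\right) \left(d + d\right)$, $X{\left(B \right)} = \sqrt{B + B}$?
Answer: $34400$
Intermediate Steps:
$X{\left(B \right)} = \sqrt{2} \sqrt{B}$ ($X{\left(B \right)} = \sqrt{2 B} = \sqrt{2} \sqrt{B}$)
$p{\left(d \right)} = 2 d^{2}$ ($p{\left(d \right)} = d 2 d = 2 d^{2}$)
$n{\left(E \right)} = E^{2}$
$n{\left(p{\left(X{\left(5 \right)} \right)} \right)} 86 = \left(2 \left(\sqrt{2} \sqrt{5}\right)^{2}\right)^{2} \cdot 86 = \left(2 \left(\sqrt{10}\right)^{2}\right)^{2} \cdot 86 = \left(2 \cdot 10\right)^{2} \cdot 86 = 20^{2} \cdot 86 = 400 \cdot 86 = 34400$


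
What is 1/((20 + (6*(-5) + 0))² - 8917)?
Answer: -1/8817 ≈ -0.00011342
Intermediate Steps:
1/((20 + (6*(-5) + 0))² - 8917) = 1/((20 + (-30 + 0))² - 8917) = 1/((20 - 30)² - 8917) = 1/((-10)² - 8917) = 1/(100 - 8917) = 1/(-8817) = -1/8817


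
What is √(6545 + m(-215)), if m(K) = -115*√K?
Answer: √(6545 - 115*I*√215) ≈ 81.559 - 10.337*I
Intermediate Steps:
√(6545 + m(-215)) = √(6545 - 115*I*√215)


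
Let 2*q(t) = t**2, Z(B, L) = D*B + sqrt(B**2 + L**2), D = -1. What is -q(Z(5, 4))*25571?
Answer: -843843 + 127855*sqrt(41) ≈ -25172.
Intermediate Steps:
Z(B, L) = sqrt(B**2 + L**2) - B (Z(B, L) = -B + sqrt(B**2 + L**2) = sqrt(B**2 + L**2) - B)
q(t) = t**2/2
-q(Z(5, 4))*25571 = -(sqrt(5**2 + 4**2) - 1*5)**2/2*25571 = -(sqrt(25 + 16) - 5)**2/2*25571 = -(sqrt(41) - 5)**2/2*25571 = -(-5 + sqrt(41))**2/2*25571 = -25571*(-5 + sqrt(41))**2/2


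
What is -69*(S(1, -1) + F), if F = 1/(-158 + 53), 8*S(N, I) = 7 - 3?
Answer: -2369/70 ≈ -33.843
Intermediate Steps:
S(N, I) = 1/2 (S(N, I) = (7 - 3)/8 = (1/8)*4 = 1/2)
F = -1/105 (F = 1/(-105) = -1/105 ≈ -0.0095238)
-69*(S(1, -1) + F) = -69*(1/2 - 1/105) = -69*103/210 = -2369/70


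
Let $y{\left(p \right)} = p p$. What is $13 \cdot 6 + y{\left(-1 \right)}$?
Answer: $79$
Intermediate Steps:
$y{\left(p \right)} = p^{2}$
$13 \cdot 6 + y{\left(-1 \right)} = 13 \cdot 6 + \left(-1\right)^{2} = 78 + 1 = 79$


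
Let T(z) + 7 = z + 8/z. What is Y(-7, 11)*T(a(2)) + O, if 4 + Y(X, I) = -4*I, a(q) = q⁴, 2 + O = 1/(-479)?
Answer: -219383/479 ≈ -458.00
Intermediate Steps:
O = -959/479 (O = -2 + 1/(-479) = -2 - 1/479 = -959/479 ≈ -2.0021)
Y(X, I) = -4 - 4*I
T(z) = -7 + z + 8/z (T(z) = -7 + (z + 8/z) = -7 + z + 8/z)
Y(-7, 11)*T(a(2)) + O = (-4 - 4*11)*(-7 + 2⁴ + 8/(2⁴)) - 959/479 = (-4 - 44)*(-7 + 16 + 8/16) - 959/479 = -48*(-7 + 16 + 8*(1/16)) - 959/479 = -48*(-7 + 16 + ½) - 959/479 = -48*19/2 - 959/479 = -456 - 959/479 = -219383/479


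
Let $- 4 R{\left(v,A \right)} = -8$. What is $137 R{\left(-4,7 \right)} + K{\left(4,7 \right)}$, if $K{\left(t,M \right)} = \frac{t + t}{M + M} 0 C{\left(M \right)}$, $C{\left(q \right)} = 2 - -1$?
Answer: $274$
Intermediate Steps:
$R{\left(v,A \right)} = 2$ ($R{\left(v,A \right)} = \left(- \frac{1}{4}\right) \left(-8\right) = 2$)
$C{\left(q \right)} = 3$ ($C{\left(q \right)} = 2 + 1 = 3$)
$K{\left(t,M \right)} = 0$ ($K{\left(t,M \right)} = \frac{t + t}{M + M} 0 \cdot 3 = \frac{2 t}{2 M} 0 \cdot 3 = 2 t \frac{1}{2 M} 0 \cdot 3 = \frac{t}{M} 0 \cdot 3 = 0 \cdot 3 = 0$)
$137 R{\left(-4,7 \right)} + K{\left(4,7 \right)} = 137 \cdot 2 + 0 = 274 + 0 = 274$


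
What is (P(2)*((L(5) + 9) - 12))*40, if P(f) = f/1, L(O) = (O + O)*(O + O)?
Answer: 7760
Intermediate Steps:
L(O) = 4*O² (L(O) = (2*O)*(2*O) = 4*O²)
P(f) = f (P(f) = f*1 = f)
(P(2)*((L(5) + 9) - 12))*40 = (2*((4*5² + 9) - 12))*40 = (2*((4*25 + 9) - 12))*40 = (2*((100 + 9) - 12))*40 = (2*(109 - 12))*40 = (2*97)*40 = 194*40 = 7760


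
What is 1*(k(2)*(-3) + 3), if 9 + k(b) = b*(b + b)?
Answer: 6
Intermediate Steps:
k(b) = -9 + 2*b² (k(b) = -9 + b*(b + b) = -9 + b*(2*b) = -9 + 2*b²)
1*(k(2)*(-3) + 3) = 1*((-9 + 2*2²)*(-3) + 3) = 1*((-9 + 2*4)*(-3) + 3) = 1*((-9 + 8)*(-3) + 3) = 1*(-1*(-3) + 3) = 1*(3 + 3) = 1*6 = 6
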